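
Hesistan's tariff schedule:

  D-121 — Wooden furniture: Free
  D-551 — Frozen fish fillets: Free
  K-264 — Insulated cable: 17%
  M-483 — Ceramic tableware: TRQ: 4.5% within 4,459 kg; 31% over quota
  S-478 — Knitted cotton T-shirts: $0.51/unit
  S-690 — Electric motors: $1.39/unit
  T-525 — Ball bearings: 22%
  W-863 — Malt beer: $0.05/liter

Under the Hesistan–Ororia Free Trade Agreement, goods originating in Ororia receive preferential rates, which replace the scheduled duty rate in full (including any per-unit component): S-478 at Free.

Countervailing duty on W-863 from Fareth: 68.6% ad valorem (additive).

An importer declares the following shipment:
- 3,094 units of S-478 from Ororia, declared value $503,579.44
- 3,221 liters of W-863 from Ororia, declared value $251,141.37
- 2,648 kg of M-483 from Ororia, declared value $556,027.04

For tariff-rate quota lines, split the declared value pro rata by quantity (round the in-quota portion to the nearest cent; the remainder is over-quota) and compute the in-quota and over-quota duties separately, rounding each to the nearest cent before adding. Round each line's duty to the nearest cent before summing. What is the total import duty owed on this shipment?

Line 1 (S-478, Ororia, 3,094 units, $503,579.44):
Base rate for S-478 is $0.51/unit.
Origin Ororia qualifies under the Hesistan–Ororia agreement and S-478 is covered: preferential rate Free applies instead.
Duty = $503,579.44 × 0% = $0.00.
Line 2 (W-863, Ororia, 3,221 liters, $251,141.37):
Base rate for W-863 is $0.05/liter.
Origin Ororia is the FTA partner but W-863 is not on the preference list; base rate stands.
The additional-duty order on W-863 targets Fareth, not Ororia; it does not apply.
Duty = 3,221 × $0.05 = $161.05.
Line 3 (M-483, Ororia, 2,648 kg, $556,027.04):
Code M-483 is under a tariff-rate quota (threshold 4,459 kg). Quantity 2,648 kg is within the quota, so the in-quota rate 4.5% applies to the full value.
Duty = $556,027.04 × 4.5% = $25,021.22.
Total = $0.00 + $161.05 + $25,021.22 = $25,182.27.

$25,182.27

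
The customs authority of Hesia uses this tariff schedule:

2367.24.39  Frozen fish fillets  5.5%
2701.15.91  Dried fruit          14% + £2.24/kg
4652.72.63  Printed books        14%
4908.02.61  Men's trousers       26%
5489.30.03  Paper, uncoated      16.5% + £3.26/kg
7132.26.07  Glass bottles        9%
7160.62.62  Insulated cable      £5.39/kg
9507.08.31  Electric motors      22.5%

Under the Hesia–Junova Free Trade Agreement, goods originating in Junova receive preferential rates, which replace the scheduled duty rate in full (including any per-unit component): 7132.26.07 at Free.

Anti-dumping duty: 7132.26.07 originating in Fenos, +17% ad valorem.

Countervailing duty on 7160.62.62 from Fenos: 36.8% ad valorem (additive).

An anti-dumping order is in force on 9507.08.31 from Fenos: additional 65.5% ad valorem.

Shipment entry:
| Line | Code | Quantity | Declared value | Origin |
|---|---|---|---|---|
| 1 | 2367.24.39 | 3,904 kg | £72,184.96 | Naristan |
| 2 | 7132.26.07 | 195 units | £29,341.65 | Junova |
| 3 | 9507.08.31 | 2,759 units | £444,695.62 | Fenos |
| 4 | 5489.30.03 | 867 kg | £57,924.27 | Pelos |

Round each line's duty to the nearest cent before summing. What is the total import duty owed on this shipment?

£407,686.24

Line 1 (2367.24.39, Naristan, 3,904 kg, £72,184.96):
Base rate for 2367.24.39 is 5.5%.
Duty = £72,184.96 × 5.5% = £3,970.17.
Line 2 (7132.26.07, Junova, 195 units, £29,341.65):
Base rate for 7132.26.07 is 9%.
Origin Junova qualifies under the Hesia–Junova agreement and 7132.26.07 is covered: preferential rate Free applies instead.
The additional-duty order on 7132.26.07 targets Fenos, not Junova; it does not apply.
Duty = £29,341.65 × 0% = £0.00.
Line 3 (9507.08.31, Fenos, 2,759 units, £444,695.62):
Base rate for 9507.08.31 is 22.5%.
Additional duty on 9507.08.31 from Fenos: +65.5%. Applied ad valorem rate: 22.5% + 65.5% = 88%.
Duty = £444,695.62 × 88% = £391,332.15.
Line 4 (5489.30.03, Pelos, 867 kg, £57,924.27):
Base rate for 5489.30.03 is 16.5% + £3.26/kg.
Duty = £57,924.27 × 16.5% + 867 × £3.26 = £12,383.92.
Total = £3,970.17 + £0.00 + £391,332.15 + £12,383.92 = £407,686.24.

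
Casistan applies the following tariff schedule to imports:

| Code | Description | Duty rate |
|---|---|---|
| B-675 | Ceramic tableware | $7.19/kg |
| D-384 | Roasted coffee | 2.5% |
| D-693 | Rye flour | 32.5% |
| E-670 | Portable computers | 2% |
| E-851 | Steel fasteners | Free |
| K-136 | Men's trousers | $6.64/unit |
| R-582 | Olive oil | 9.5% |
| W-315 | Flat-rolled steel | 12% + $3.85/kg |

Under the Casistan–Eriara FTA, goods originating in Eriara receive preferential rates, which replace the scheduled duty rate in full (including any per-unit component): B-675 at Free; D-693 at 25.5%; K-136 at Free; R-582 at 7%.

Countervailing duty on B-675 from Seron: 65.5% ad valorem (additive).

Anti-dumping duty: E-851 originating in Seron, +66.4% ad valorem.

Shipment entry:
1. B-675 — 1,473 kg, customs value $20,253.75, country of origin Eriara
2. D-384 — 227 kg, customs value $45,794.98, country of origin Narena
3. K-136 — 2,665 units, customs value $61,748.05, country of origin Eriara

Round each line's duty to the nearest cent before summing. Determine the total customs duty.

Line 1 (B-675, Eriara, 1,473 kg, $20,253.75):
Base rate for B-675 is $7.19/kg.
Origin Eriara qualifies under the Casistan–Eriara agreement and B-675 is covered: preferential rate Free applies instead.
The additional-duty order on B-675 targets Seron, not Eriara; it does not apply.
Duty = $20,253.75 × 0% = $0.00.
Line 2 (D-384, Narena, 227 kg, $45,794.98):
Base rate for D-384 is 2.5%.
Duty = $45,794.98 × 2.5% = $1,144.87.
Line 3 (K-136, Eriara, 2,665 units, $61,748.05):
Base rate for K-136 is $6.64/unit.
Origin Eriara qualifies under the Casistan–Eriara agreement and K-136 is covered: preferential rate Free applies instead.
Duty = $61,748.05 × 0% = $0.00.
Total = $0.00 + $1,144.87 + $0.00 = $1,144.87.

$1,144.87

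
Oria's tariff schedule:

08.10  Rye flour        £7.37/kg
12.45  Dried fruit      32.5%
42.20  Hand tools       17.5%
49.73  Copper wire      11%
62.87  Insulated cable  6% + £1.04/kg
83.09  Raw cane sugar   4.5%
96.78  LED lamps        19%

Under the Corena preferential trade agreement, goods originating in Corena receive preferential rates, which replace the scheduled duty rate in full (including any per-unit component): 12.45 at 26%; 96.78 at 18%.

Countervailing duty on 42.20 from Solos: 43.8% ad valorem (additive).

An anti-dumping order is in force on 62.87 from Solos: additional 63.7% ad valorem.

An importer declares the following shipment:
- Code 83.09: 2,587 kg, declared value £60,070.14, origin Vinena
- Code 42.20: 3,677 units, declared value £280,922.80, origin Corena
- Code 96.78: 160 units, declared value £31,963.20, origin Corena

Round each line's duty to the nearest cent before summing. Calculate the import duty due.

£57,618.03

Line 1 (83.09, Vinena, 2,587 kg, £60,070.14):
Base rate for 83.09 is 4.5%.
Duty = £60,070.14 × 4.5% = £2,703.16.
Line 2 (42.20, Corena, 3,677 units, £280,922.80):
Base rate for 42.20 is 17.5%.
Origin Corena is the FTA partner but 42.20 is not on the preference list; base rate stands.
The additional-duty order on 42.20 targets Solos, not Corena; it does not apply.
Duty = £280,922.80 × 17.5% = £49,161.49.
Line 3 (96.78, Corena, 160 units, £31,963.20):
Base rate for 96.78 is 19%.
Origin Corena qualifies under the Oria–Corena agreement and 96.78 is covered: preferential rate 18% applies instead.
Duty = £31,963.20 × 18% = £5,753.38.
Total = £2,703.16 + £49,161.49 + £5,753.38 = £57,618.03.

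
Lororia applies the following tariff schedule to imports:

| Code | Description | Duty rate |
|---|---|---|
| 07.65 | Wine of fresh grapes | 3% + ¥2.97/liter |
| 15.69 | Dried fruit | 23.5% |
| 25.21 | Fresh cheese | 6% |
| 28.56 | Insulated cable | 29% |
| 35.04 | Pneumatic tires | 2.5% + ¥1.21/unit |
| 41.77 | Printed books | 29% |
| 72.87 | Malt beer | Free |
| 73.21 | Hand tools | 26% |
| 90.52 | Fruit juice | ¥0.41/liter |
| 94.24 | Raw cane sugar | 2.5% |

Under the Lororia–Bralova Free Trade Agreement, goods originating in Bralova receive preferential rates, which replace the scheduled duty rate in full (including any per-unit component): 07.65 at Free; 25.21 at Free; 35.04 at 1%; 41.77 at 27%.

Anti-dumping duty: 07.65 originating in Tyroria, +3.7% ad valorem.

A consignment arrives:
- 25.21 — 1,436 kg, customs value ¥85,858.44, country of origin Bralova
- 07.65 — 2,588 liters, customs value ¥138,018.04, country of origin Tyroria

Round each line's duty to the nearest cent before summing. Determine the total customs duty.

¥16,933.57

Line 1 (25.21, Bralova, 1,436 kg, ¥85,858.44):
Base rate for 25.21 is 6%.
Origin Bralova qualifies under the Lororia–Bralova agreement and 25.21 is covered: preferential rate Free applies instead.
Duty = ¥85,858.44 × 0% = ¥0.00.
Line 2 (07.65, Tyroria, 2,588 liters, ¥138,018.04):
Base rate for 07.65 is 3% + ¥2.97/liter.
07.65 has an FTA preferential rate, but origin Tyroria is not Bralova; base rate stands.
Additional duty on 07.65 from Tyroria: +3.7%. Applied ad valorem rate: 3% + 3.7% = 6.7%.
Duty = ¥138,018.04 × 6.7% + 2,588 × ¥2.97 = ¥16,933.57.
Total = ¥0.00 + ¥16,933.57 = ¥16,933.57.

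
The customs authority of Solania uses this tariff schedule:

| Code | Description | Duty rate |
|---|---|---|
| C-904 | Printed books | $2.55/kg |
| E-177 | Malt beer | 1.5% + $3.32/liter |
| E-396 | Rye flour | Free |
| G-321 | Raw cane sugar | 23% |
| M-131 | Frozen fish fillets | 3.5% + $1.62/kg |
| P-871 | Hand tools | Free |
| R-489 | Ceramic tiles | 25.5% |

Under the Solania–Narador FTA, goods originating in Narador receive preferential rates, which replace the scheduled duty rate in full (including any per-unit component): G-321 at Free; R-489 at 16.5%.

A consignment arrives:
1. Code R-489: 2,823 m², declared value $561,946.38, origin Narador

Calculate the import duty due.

$92,721.15

Line 1 (R-489, Narador, 2,823 m², $561,946.38):
Base rate for R-489 is 25.5%.
Origin Narador qualifies under the Solania–Narador agreement and R-489 is covered: preferential rate 16.5% applies instead.
Duty = $561,946.38 × 16.5% = $92,721.15.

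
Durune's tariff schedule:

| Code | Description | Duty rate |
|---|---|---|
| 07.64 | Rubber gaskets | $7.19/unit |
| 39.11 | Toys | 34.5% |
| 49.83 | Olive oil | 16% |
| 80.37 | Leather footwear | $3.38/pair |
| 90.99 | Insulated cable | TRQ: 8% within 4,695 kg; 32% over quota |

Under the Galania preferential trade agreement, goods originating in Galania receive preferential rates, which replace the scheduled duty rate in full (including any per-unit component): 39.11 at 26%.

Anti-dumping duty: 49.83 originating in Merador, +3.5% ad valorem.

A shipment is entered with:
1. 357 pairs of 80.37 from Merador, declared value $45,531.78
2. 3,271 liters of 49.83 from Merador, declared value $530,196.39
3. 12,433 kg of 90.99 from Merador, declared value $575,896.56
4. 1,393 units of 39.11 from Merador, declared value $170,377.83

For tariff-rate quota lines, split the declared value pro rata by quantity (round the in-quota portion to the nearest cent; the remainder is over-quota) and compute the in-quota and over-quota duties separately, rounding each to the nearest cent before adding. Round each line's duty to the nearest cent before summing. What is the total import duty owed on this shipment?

Line 1 (80.37, Merador, 357 pairs, $45,531.78):
Base rate for 80.37 is $3.38/pair.
Duty = 357 × $3.38 = $1,206.66.
Line 2 (49.83, Merador, 3,271 liters, $530,196.39):
Base rate for 49.83 is 16%.
Additional duty on 49.83 from Merador: +3.5%. Applied ad valorem rate: 16% + 3.5% = 19.5%.
Duty = $530,196.39 × 19.5% = $103,388.30.
Line 3 (90.99, Merador, 12,433 kg, $575,896.56):
Code 90.99 is under a tariff-rate quota (threshold 4,695 kg). In-quota: 4,695 kg at 8%; over-quota: 7,738 kg at 32%.
Pro-rata value split: in-quota = $575,896.56 × 4,695/12,433 = $217,472.40; over-quota = $575,896.56 − $217,472.40 = $358,424.16.
In-quota duty = $217,472.40 × 8% = $17,397.79. Over-quota duty = $358,424.16 × 32% = $114,695.73.
Line duty = $17,397.79 + $114,695.73 = $132,093.52.
Line 4 (39.11, Merador, 1,393 units, $170,377.83):
Base rate for 39.11 is 34.5%.
39.11 has an FTA preferential rate, but origin Merador is not Galania; base rate stands.
Duty = $170,377.83 × 34.5% = $58,780.35.
Total = $1,206.66 + $103,388.30 + $132,093.52 + $58,780.35 = $295,468.83.

$295,468.83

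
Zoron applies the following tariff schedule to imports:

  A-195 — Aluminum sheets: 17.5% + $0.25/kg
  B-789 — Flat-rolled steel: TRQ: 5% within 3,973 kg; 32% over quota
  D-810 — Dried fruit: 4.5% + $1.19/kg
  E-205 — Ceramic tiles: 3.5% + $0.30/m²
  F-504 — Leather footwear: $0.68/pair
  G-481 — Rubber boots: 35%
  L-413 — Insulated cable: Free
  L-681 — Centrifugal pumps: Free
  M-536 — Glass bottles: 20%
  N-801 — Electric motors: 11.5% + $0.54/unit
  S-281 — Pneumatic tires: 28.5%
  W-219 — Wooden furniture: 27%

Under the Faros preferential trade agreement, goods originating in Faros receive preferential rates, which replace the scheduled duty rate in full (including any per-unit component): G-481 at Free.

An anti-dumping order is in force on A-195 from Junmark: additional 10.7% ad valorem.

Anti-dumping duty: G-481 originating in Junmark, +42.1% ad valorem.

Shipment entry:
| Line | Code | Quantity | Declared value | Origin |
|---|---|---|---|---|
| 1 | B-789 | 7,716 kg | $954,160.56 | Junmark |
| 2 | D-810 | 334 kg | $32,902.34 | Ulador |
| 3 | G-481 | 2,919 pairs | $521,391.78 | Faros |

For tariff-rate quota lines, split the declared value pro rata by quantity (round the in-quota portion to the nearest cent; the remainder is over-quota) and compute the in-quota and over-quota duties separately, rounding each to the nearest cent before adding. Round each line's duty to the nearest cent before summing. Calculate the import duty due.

$174,558.13

Line 1 (B-789, Junmark, 7,716 kg, $954,160.56):
Code B-789 is under a tariff-rate quota (threshold 3,973 kg). In-quota: 3,973 kg at 5%; over-quota: 3,743 kg at 32%.
Pro-rata value split: in-quota = $954,160.56 × 3,973/7,716 = $491,301.18; over-quota = $954,160.56 − $491,301.18 = $462,859.38.
In-quota duty = $491,301.18 × 5% = $24,565.06. Over-quota duty = $462,859.38 × 32% = $148,115.00.
Line duty = $24,565.06 + $148,115.00 = $172,680.06.
Line 2 (D-810, Ulador, 334 kg, $32,902.34):
Base rate for D-810 is 4.5% + $1.19/kg.
Duty = $32,902.34 × 4.5% + 334 × $1.19 = $1,878.07.
Line 3 (G-481, Faros, 2,919 pairs, $521,391.78):
Base rate for G-481 is 35%.
Origin Faros qualifies under the Zoron–Faros agreement and G-481 is covered: preferential rate Free applies instead.
The additional-duty order on G-481 targets Junmark, not Faros; it does not apply.
Duty = $521,391.78 × 0% = $0.00.
Total = $172,680.06 + $1,878.07 + $0.00 = $174,558.13.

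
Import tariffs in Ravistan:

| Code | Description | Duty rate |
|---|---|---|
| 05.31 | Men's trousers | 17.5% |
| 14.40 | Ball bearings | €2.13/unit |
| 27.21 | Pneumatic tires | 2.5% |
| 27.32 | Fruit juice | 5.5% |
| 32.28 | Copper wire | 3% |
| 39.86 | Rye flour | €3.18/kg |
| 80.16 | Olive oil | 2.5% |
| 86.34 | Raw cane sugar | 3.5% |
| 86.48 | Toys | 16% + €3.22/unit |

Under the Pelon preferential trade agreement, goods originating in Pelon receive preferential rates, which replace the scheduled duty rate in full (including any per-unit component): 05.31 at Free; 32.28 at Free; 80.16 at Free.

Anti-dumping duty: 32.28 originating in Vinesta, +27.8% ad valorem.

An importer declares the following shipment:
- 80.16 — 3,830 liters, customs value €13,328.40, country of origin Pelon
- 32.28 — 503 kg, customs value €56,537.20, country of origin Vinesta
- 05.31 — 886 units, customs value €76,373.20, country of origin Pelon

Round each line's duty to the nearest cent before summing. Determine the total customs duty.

€17,413.46

Line 1 (80.16, Pelon, 3,830 liters, €13,328.40):
Base rate for 80.16 is 2.5%.
Origin Pelon qualifies under the Ravistan–Pelon agreement and 80.16 is covered: preferential rate Free applies instead.
Duty = €13,328.40 × 0% = €0.00.
Line 2 (32.28, Vinesta, 503 kg, €56,537.20):
Base rate for 32.28 is 3%.
32.28 has an FTA preferential rate, but origin Vinesta is not Pelon; base rate stands.
Additional duty on 32.28 from Vinesta: +27.8%. Applied ad valorem rate: 3% + 27.8% = 30.8%.
Duty = €56,537.20 × 30.8% = €17,413.46.
Line 3 (05.31, Pelon, 886 units, €76,373.20):
Base rate for 05.31 is 17.5%.
Origin Pelon qualifies under the Ravistan–Pelon agreement and 05.31 is covered: preferential rate Free applies instead.
Duty = €76,373.20 × 0% = €0.00.
Total = €0.00 + €17,413.46 + €0.00 = €17,413.46.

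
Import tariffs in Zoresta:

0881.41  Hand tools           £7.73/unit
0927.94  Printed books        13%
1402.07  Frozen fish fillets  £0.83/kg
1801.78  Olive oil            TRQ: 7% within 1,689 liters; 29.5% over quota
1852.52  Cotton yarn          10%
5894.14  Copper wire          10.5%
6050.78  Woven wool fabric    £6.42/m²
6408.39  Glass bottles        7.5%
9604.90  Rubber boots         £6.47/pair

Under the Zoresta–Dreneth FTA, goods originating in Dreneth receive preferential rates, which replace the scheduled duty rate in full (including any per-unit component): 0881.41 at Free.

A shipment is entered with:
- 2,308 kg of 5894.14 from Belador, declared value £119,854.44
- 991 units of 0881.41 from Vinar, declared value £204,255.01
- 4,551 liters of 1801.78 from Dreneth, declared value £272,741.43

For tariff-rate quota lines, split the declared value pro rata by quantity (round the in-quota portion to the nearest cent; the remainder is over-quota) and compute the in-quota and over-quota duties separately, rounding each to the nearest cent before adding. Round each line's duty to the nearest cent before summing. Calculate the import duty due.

Line 1 (5894.14, Belador, 2,308 kg, £119,854.44):
Base rate for 5894.14 is 10.5%.
Duty = £119,854.44 × 10.5% = £12,584.72.
Line 2 (0881.41, Vinar, 991 units, £204,255.01):
Base rate for 0881.41 is £7.73/unit.
0881.41 has an FTA preferential rate, but origin Vinar is not Dreneth; base rate stands.
Duty = 991 × £7.73 = £7,660.43.
Line 3 (1801.78, Dreneth, 4,551 liters, £272,741.43):
Code 1801.78 is under a tariff-rate quota (threshold 1,689 liters). In-quota: 1,689 liters at 7%; over-quota: 2,862 liters at 29.5%.
Pro-rata value split: in-quota = £272,741.43 × 1,689/4,551 = £101,221.77; over-quota = £272,741.43 − £101,221.77 = £171,519.66.
In-quota duty = £101,221.77 × 7% = £7,085.52. Over-quota duty = £171,519.66 × 29.5% = £50,598.30.
Line duty = £7,085.52 + £50,598.30 = £57,683.82.
Total = £12,584.72 + £7,660.43 + £57,683.82 = £77,928.97.

£77,928.97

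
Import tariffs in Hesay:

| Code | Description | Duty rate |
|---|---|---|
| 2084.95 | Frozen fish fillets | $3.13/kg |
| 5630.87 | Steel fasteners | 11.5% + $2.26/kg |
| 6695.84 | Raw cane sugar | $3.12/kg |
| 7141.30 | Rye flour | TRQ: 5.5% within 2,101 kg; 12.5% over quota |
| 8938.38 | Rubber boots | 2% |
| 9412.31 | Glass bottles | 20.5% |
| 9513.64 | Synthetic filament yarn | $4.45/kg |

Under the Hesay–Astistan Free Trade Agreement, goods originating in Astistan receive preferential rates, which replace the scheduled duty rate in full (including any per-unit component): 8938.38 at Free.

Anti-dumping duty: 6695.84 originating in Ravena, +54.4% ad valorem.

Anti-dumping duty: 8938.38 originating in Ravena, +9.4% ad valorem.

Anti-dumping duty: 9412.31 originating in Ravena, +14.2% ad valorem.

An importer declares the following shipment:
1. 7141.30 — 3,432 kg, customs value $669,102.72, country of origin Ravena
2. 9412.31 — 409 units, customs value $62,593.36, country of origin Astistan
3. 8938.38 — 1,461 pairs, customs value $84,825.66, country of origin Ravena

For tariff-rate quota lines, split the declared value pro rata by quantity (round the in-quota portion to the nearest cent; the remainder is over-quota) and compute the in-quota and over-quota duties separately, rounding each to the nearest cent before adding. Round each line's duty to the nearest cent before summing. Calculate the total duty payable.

$77,466.84

Line 1 (7141.30, Ravena, 3,432 kg, $669,102.72):
Code 7141.30 is under a tariff-rate quota (threshold 2,101 kg). In-quota: 2,101 kg at 5.5%; over-quota: 1,331 kg at 12.5%.
Pro-rata value split: in-quota = $669,102.72 × 2,101/3,432 = $409,610.96; over-quota = $669,102.72 − $409,610.96 = $259,491.76.
In-quota duty = $409,610.96 × 5.5% = $22,528.60. Over-quota duty = $259,491.76 × 12.5% = $32,436.47.
Line duty = $22,528.60 + $32,436.47 = $54,965.07.
Line 2 (9412.31, Astistan, 409 units, $62,593.36):
Base rate for 9412.31 is 20.5%.
Origin Astistan is the FTA partner but 9412.31 is not on the preference list; base rate stands.
The additional-duty order on 9412.31 targets Ravena, not Astistan; it does not apply.
Duty = $62,593.36 × 20.5% = $12,831.64.
Line 3 (8938.38, Ravena, 1,461 pairs, $84,825.66):
Base rate for 8938.38 is 2%.
8938.38 has an FTA preferential rate, but origin Ravena is not Astistan; base rate stands.
Additional duty on 8938.38 from Ravena: +9.4%. Applied ad valorem rate: 2% + 9.4% = 11.4%.
Duty = $84,825.66 × 11.4% = $9,670.13.
Total = $54,965.07 + $12,831.64 + $9,670.13 = $77,466.84.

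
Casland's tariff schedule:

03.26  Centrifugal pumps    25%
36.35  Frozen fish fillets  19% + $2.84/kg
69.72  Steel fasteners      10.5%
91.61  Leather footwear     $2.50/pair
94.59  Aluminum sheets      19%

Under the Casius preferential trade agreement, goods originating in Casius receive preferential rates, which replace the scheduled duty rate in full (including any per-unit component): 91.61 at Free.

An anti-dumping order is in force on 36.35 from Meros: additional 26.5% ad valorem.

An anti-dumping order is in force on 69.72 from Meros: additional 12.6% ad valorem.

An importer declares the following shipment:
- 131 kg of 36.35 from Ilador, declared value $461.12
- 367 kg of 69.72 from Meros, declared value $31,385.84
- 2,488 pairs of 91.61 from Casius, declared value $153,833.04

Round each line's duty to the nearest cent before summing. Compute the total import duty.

Line 1 (36.35, Ilador, 131 kg, $461.12):
Base rate for 36.35 is 19% + $2.84/kg.
The additional-duty order on 36.35 targets Meros, not Ilador; it does not apply.
Duty = $461.12 × 19% + 131 × $2.84 = $459.65.
Line 2 (69.72, Meros, 367 kg, $31,385.84):
Base rate for 69.72 is 10.5%.
Additional duty on 69.72 from Meros: +12.6%. Applied ad valorem rate: 10.5% + 12.6% = 23.1%.
Duty = $31,385.84 × 23.1% = $7,250.13.
Line 3 (91.61, Casius, 2,488 pairs, $153,833.04):
Base rate for 91.61 is $2.50/pair.
Origin Casius qualifies under the Casland–Casius agreement and 91.61 is covered: preferential rate Free applies instead.
Duty = $153,833.04 × 0% = $0.00.
Total = $459.65 + $7,250.13 + $0.00 = $7,709.78.

$7,709.78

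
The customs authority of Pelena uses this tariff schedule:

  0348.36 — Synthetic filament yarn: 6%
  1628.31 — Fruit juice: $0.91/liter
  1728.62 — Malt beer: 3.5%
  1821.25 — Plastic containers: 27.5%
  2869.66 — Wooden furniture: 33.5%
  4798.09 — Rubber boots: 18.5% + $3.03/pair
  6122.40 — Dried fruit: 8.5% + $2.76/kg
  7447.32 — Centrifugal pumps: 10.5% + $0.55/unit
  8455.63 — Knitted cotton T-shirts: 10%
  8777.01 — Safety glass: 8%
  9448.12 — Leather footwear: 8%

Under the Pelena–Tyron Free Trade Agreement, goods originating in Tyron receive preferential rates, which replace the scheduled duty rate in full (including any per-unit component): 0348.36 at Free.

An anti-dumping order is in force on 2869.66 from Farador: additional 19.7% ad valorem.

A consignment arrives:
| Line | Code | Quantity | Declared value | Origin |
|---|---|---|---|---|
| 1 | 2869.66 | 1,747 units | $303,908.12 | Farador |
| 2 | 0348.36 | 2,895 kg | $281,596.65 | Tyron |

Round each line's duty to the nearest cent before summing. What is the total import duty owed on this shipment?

$161,679.12

Line 1 (2869.66, Farador, 1,747 units, $303,908.12):
Base rate for 2869.66 is 33.5%.
Additional duty on 2869.66 from Farador: +19.7%. Applied ad valorem rate: 33.5% + 19.7% = 53.2%.
Duty = $303,908.12 × 53.2% = $161,679.12.
Line 2 (0348.36, Tyron, 2,895 kg, $281,596.65):
Base rate for 0348.36 is 6%.
Origin Tyron qualifies under the Pelena–Tyron agreement and 0348.36 is covered: preferential rate Free applies instead.
Duty = $281,596.65 × 0% = $0.00.
Total = $161,679.12 + $0.00 = $161,679.12.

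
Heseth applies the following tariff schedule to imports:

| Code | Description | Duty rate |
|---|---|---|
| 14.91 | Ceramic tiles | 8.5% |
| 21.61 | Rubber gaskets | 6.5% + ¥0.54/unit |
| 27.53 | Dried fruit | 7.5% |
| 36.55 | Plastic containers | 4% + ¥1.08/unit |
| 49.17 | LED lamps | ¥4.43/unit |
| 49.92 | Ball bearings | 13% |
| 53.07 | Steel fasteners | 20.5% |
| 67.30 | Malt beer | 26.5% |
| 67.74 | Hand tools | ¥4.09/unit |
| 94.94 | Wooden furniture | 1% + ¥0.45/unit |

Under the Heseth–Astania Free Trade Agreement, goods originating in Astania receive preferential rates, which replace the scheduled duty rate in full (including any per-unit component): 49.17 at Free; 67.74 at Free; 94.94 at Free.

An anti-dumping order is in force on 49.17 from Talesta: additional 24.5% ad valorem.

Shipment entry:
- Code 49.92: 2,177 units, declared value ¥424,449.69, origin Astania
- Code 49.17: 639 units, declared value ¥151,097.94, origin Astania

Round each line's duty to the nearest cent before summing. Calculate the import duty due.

Line 1 (49.92, Astania, 2,177 units, ¥424,449.69):
Base rate for 49.92 is 13%.
Origin Astania is the FTA partner but 49.92 is not on the preference list; base rate stands.
Duty = ¥424,449.69 × 13% = ¥55,178.46.
Line 2 (49.17, Astania, 639 units, ¥151,097.94):
Base rate for 49.17 is ¥4.43/unit.
Origin Astania qualifies under the Heseth–Astania agreement and 49.17 is covered: preferential rate Free applies instead.
The additional-duty order on 49.17 targets Talesta, not Astania; it does not apply.
Duty = ¥151,097.94 × 0% = ¥0.00.
Total = ¥55,178.46 + ¥0.00 = ¥55,178.46.

¥55,178.46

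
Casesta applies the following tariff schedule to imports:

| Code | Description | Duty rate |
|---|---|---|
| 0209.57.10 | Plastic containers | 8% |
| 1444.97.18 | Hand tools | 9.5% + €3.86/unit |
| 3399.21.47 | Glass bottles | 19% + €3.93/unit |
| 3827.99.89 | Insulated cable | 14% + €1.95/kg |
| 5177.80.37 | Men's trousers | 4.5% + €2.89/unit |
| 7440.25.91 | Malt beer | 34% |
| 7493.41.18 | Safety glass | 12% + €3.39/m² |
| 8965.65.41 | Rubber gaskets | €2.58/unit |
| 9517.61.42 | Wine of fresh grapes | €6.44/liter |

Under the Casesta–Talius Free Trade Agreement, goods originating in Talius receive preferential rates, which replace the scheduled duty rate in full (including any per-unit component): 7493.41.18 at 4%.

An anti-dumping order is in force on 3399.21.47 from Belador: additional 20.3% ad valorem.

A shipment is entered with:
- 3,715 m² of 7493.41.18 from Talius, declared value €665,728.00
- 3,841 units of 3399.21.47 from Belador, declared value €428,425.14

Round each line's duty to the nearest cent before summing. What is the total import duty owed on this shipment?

€210,095.33

Line 1 (7493.41.18, Talius, 3,715 m², €665,728.00):
Base rate for 7493.41.18 is 12% + €3.39/m².
Origin Talius qualifies under the Casesta–Talius agreement and 7493.41.18 is covered: preferential rate 4% applies instead.
Duty = €665,728.00 × 4% = €26,629.12.
Line 2 (3399.21.47, Belador, 3,841 units, €428,425.14):
Base rate for 3399.21.47 is 19% + €3.93/unit.
Additional duty on 3399.21.47 from Belador: +20.3%. Applied ad valorem rate: 19% + 20.3% = 39.3%.
Duty = €428,425.14 × 39.3% + 3,841 × €3.93 = €183,466.21.
Total = €26,629.12 + €183,466.21 = €210,095.33.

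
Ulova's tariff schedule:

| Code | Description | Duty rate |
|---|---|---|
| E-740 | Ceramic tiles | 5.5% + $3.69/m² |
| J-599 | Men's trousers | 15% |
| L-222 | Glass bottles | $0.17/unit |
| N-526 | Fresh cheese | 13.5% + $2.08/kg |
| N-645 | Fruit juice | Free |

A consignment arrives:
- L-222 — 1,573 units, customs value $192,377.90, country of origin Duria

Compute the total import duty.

Line 1 (L-222, Duria, 1,573 units, $192,377.90):
Base rate for L-222 is $0.17/unit.
Duty = 1,573 × $0.17 = $267.41.

$267.41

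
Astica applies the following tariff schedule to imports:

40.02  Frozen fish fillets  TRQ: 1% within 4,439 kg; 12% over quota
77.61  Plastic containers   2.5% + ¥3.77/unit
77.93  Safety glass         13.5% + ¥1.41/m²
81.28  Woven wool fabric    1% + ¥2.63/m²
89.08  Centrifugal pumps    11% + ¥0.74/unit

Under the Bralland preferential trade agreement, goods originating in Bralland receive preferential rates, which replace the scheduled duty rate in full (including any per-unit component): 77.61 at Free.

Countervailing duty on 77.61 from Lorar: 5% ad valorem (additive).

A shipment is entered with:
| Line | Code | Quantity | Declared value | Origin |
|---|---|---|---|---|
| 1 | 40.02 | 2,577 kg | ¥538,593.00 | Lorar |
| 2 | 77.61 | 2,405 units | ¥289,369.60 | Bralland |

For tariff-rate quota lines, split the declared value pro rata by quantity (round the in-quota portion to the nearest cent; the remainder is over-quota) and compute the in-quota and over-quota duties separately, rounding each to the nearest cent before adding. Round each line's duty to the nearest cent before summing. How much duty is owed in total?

¥5,385.93

Line 1 (40.02, Lorar, 2,577 kg, ¥538,593.00):
Code 40.02 is under a tariff-rate quota (threshold 4,439 kg). Quantity 2,577 kg is within the quota, so the in-quota rate 1% applies to the full value.
Duty = ¥538,593.00 × 1% = ¥5,385.93.
Line 2 (77.61, Bralland, 2,405 units, ¥289,369.60):
Base rate for 77.61 is 2.5% + ¥3.77/unit.
Origin Bralland qualifies under the Astica–Bralland agreement and 77.61 is covered: preferential rate Free applies instead.
The additional-duty order on 77.61 targets Lorar, not Bralland; it does not apply.
Duty = ¥289,369.60 × 0% = ¥0.00.
Total = ¥5,385.93 + ¥0.00 = ¥5,385.93.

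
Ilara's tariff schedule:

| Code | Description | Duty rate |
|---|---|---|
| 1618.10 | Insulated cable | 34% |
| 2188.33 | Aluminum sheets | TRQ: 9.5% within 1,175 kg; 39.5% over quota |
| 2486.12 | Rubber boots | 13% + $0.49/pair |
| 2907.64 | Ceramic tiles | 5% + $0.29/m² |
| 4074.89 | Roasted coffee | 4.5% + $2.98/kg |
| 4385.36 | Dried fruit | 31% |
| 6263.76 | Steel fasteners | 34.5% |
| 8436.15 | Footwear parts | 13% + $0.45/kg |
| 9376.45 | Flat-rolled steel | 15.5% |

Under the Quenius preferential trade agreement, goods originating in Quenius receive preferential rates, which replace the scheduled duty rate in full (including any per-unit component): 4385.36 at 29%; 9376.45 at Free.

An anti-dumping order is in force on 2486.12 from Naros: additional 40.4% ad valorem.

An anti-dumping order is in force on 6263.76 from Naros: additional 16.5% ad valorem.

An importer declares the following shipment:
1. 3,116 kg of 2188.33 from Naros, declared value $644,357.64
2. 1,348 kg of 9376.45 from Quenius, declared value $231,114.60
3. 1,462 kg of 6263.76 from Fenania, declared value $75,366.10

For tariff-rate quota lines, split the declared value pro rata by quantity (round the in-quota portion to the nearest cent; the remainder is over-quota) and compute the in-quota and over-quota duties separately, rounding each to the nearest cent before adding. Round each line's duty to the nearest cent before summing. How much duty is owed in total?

Line 1 (2188.33, Naros, 3,116 kg, $644,357.64):
Code 2188.33 is under a tariff-rate quota (threshold 1,175 kg). In-quota: 1,175 kg at 9.5%; over-quota: 1,941 kg at 39.5%.
Pro-rata value split: in-quota = $644,357.64 × 1,175/3,116 = $242,978.25; over-quota = $644,357.64 − $242,978.25 = $401,379.39.
In-quota duty = $242,978.25 × 9.5% = $23,082.93. Over-quota duty = $401,379.39 × 39.5% = $158,544.86.
Line duty = $23,082.93 + $158,544.86 = $181,627.79.
Line 2 (9376.45, Quenius, 1,348 kg, $231,114.60):
Base rate for 9376.45 is 15.5%.
Origin Quenius qualifies under the Ilara–Quenius agreement and 9376.45 is covered: preferential rate Free applies instead.
Duty = $231,114.60 × 0% = $0.00.
Line 3 (6263.76, Fenania, 1,462 kg, $75,366.10):
Base rate for 6263.76 is 34.5%.
The additional-duty order on 6263.76 targets Naros, not Fenania; it does not apply.
Duty = $75,366.10 × 34.5% = $26,001.30.
Total = $181,627.79 + $0.00 + $26,001.30 = $207,629.09.

$207,629.09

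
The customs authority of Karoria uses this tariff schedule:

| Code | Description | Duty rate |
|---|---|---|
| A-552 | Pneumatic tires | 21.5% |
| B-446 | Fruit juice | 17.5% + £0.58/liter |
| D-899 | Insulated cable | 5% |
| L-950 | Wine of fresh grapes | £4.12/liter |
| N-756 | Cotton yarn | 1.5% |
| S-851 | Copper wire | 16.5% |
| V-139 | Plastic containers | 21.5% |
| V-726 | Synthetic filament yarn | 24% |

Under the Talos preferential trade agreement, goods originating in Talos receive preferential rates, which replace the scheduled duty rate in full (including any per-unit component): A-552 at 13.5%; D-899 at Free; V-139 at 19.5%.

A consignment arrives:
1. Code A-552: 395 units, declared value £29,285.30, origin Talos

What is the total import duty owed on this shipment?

£3,953.52

Line 1 (A-552, Talos, 395 units, £29,285.30):
Base rate for A-552 is 21.5%.
Origin Talos qualifies under the Karoria–Talos agreement and A-552 is covered: preferential rate 13.5% applies instead.
Duty = £29,285.30 × 13.5% = £3,953.52.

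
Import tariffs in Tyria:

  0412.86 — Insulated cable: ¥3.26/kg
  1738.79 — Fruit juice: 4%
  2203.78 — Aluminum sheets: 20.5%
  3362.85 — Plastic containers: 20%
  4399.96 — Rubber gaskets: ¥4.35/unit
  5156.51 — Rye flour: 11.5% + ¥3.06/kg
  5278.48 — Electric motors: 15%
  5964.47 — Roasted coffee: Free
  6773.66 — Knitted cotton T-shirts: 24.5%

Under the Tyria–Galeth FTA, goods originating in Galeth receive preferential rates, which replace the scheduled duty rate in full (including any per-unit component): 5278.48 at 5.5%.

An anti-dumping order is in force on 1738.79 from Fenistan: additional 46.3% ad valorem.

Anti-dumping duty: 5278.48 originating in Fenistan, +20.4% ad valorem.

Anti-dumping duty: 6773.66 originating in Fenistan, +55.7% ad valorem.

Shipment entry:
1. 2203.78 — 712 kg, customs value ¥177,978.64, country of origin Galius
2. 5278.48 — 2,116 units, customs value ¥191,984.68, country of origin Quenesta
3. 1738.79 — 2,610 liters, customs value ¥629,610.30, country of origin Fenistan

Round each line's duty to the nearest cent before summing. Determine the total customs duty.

Line 1 (2203.78, Galius, 712 kg, ¥177,978.64):
Base rate for 2203.78 is 20.5%.
Duty = ¥177,978.64 × 20.5% = ¥36,485.62.
Line 2 (5278.48, Quenesta, 2,116 units, ¥191,984.68):
Base rate for 5278.48 is 15%.
5278.48 has an FTA preferential rate, but origin Quenesta is not Galeth; base rate stands.
The additional-duty order on 5278.48 targets Fenistan, not Quenesta; it does not apply.
Duty = ¥191,984.68 × 15% = ¥28,797.70.
Line 3 (1738.79, Fenistan, 2,610 liters, ¥629,610.30):
Base rate for 1738.79 is 4%.
Additional duty on 1738.79 from Fenistan: +46.3%. Applied ad valorem rate: 4% + 46.3% = 50.3%.
Duty = ¥629,610.30 × 50.3% = ¥316,693.98.
Total = ¥36,485.62 + ¥28,797.70 + ¥316,693.98 = ¥381,977.30.

¥381,977.30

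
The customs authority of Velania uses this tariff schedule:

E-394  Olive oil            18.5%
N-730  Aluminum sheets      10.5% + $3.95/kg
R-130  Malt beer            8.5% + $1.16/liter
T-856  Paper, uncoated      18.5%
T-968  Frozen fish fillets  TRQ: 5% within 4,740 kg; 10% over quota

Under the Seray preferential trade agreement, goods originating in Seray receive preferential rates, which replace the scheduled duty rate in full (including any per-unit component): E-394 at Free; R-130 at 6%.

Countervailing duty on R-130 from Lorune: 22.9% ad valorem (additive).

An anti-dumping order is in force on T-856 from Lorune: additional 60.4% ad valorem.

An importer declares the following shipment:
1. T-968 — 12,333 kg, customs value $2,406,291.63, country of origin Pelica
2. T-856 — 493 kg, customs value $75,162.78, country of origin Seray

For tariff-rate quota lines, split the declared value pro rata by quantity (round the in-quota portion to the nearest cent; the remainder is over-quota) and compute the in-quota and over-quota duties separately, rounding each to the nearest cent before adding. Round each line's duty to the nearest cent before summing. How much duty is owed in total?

Line 1 (T-968, Pelica, 12,333 kg, $2,406,291.63):
Code T-968 is under a tariff-rate quota (threshold 4,740 kg). In-quota: 4,740 kg at 5%; over-quota: 7,593 kg at 10%.
Pro-rata value split: in-quota = $2,406,291.63 × 4,740/12,333 = $924,821.40; over-quota = $2,406,291.63 − $924,821.40 = $1,481,470.23.
In-quota duty = $924,821.40 × 5% = $46,241.07. Over-quota duty = $1,481,470.23 × 10% = $148,147.02.
Line duty = $46,241.07 + $148,147.02 = $194,388.09.
Line 2 (T-856, Seray, 493 kg, $75,162.78):
Base rate for T-856 is 18.5%.
Origin Seray is the FTA partner but T-856 is not on the preference list; base rate stands.
The additional-duty order on T-856 targets Lorune, not Seray; it does not apply.
Duty = $75,162.78 × 18.5% = $13,905.11.
Total = $194,388.09 + $13,905.11 = $208,293.20.

$208,293.20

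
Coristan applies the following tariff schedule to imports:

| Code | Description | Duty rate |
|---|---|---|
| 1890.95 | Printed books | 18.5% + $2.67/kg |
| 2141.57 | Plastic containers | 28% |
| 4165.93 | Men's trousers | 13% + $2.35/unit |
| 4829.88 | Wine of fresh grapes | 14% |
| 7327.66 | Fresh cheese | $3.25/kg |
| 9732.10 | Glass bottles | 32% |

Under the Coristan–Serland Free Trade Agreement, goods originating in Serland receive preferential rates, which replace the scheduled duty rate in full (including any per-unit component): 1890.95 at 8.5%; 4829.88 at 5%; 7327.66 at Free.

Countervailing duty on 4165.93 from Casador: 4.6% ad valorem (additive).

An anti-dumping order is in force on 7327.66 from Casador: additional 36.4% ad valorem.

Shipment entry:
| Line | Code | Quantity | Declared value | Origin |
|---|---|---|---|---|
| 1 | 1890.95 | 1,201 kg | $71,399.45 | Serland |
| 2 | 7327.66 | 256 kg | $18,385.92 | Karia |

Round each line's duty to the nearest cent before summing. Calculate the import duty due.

Line 1 (1890.95, Serland, 1,201 kg, $71,399.45):
Base rate for 1890.95 is 18.5% + $2.67/kg.
Origin Serland qualifies under the Coristan–Serland agreement and 1890.95 is covered: preferential rate 8.5% applies instead.
Duty = $71,399.45 × 8.5% = $6,068.95.
Line 2 (7327.66, Karia, 256 kg, $18,385.92):
Base rate for 7327.66 is $3.25/kg.
7327.66 has an FTA preferential rate, but origin Karia is not Serland; base rate stands.
The additional-duty order on 7327.66 targets Casador, not Karia; it does not apply.
Duty = 256 × $3.25 = $832.00.
Total = $6,068.95 + $832.00 = $6,900.95.

$6,900.95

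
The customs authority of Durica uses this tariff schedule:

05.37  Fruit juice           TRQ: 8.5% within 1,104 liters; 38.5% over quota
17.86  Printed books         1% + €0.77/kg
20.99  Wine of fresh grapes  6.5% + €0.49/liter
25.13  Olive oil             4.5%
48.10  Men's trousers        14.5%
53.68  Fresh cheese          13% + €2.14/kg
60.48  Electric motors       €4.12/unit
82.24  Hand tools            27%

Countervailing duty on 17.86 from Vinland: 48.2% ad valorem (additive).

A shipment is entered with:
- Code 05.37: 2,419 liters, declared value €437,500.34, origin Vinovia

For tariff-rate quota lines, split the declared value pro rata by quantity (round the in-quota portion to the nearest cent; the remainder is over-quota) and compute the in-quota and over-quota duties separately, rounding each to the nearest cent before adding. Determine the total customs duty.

Line 1 (05.37, Vinovia, 2,419 liters, €437,500.34):
Code 05.37 is under a tariff-rate quota (threshold 1,104 liters). In-quota: 1,104 liters at 8.5%; over-quota: 1,315 liters at 38.5%.
Pro-rata value split: in-quota = €437,500.34 × 1,104/2,419 = €199,669.44; over-quota = €437,500.34 − €199,669.44 = €237,830.90.
In-quota duty = €199,669.44 × 8.5% = €16,971.90. Over-quota duty = €237,830.90 × 38.5% = €91,564.90.
Line duty = €16,971.90 + €91,564.90 = €108,536.80.

€108,536.80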